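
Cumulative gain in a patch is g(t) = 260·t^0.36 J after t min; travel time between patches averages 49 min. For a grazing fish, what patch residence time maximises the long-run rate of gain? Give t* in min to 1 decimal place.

Maximise g(t)/(T+t): set derivative to zero → g'(t)(T+t) = g(t).
g'(t) = 0.36·260·t^-0.64. Setting 0.36·260·t^-0.64 = 260·t^0.36/(49+t) gives 0.36(49+t) = t, so 0.64·t = 0.36×49.
t* = 0.36×49/0.64 = 27.56 min.

27.6 min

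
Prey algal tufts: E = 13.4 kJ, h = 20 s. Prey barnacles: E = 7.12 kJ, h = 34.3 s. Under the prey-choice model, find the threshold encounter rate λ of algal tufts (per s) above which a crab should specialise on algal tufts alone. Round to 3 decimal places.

0.022 per s

Drop barnacles once their profitability E₂/h₂ falls below the rate achievable on algal tufts alone: E₂/h₂ = λE₁/(1 + λh₁).
Solve for λ: λE₁h₂ = E₂(1 + λh₁) → λ(E₁h₂ − E₂h₁) = E₂ → λ = E₂/(E₁h₂ − E₂h₁).
λ = 7.12/(13.4×34.3 − 7.12×20) = 7.12/317.2 = 0.02244 per s.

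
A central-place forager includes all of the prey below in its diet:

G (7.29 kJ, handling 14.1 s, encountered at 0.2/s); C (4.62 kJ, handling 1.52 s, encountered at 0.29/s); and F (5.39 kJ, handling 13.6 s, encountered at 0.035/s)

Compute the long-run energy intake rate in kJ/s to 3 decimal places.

R = (0.2×7.29 + 0.29×4.62 + 0.035×5.39) / (1 + 0.2×14.1 + 0.29×1.52 + 0.035×13.6) = 2.986/4.737 = 0.6305 kJ/s.

0.630 kJ/s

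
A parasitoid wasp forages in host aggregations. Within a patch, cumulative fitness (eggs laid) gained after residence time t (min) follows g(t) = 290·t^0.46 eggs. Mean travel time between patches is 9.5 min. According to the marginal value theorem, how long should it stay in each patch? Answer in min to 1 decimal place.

8.1 min

Optimal t* satisfies g'(t*) = g(t*)/(T + t*).
g'(t) = 0.46·290·t^-0.54. Setting 0.46·290·t^-0.54 = 290·t^0.46/(9.5+t) gives 0.46(9.5+t) = t, so 0.54·t = 0.46×9.5.
t* = 0.46×9.5/0.54 = 8.093 min.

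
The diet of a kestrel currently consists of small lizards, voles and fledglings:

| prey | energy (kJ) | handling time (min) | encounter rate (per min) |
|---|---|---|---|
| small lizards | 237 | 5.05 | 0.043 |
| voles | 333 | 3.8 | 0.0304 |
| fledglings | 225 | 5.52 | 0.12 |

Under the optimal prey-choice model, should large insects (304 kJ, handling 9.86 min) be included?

Yes

Current rate: (0.043×237 + 0.0304×333 + 0.12×225)/(1 + 0.043×5.05 + 0.0304×3.8 + 0.12×5.52) = 23.72 kJ/min.
Profitability of large insects: 304/9.86 = 30.83 kJ/min.
30.83 > 23.72, so adding large insects raises the average — include it.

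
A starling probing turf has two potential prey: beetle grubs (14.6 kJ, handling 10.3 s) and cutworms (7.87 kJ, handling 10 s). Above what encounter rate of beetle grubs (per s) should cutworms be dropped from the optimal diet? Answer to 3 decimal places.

At the threshold, the rate on beetle grubs alone equals the profitability of cutworms: λ·14.6/(1 + λ·10.3) = 7.87/10 = 0.787.
Rearranging, λ(14.6 − 0.787×10.3) = 0.787, so λ = 0.787/6.494 = 0.1212 per s.

0.121 per s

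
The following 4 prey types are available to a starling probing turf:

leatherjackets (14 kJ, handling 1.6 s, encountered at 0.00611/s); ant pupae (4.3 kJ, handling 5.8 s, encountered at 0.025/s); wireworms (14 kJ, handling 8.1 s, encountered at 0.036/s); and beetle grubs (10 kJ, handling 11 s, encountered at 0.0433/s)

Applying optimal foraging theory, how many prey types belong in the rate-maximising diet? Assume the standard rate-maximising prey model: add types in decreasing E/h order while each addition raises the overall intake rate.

4

E/h in descending order: leatherjackets 8.75, wireworms 1.73, beetle grubs 0.909, ant pupae 0.741 kJ/s. The optimal diet is the largest prefix of this list for which every included type satisfies E_i/h_i > R on the types above it.
Rate on top 1: 0.08471. wireworms: 1.73 > 0.08471 → include.
Rate on top 2: 0.453. beetle grubs: 0.909 > 0.453 → include.
Rate on top 3: 0.5752. ant pupae: 0.741 > 0.5752 → include.
Optimal diet: leatherjackets, wireworms, beetle grubs, ant pupae — 4 of 4 types.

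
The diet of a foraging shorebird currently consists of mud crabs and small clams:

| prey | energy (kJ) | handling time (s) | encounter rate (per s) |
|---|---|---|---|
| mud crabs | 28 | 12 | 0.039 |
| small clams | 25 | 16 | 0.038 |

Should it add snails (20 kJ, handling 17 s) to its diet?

Yes

Intake rate on the current diet: R = (0.039×28 + 0.038×25) / (1 + 0.039×12 + 0.038×16) = 2.042/2.076 = 0.9836 kJ/s.
Profitability of snails: 20/17 = 1.176 kJ/s.
Since 1.176 > R, including snails increases the long-run rate.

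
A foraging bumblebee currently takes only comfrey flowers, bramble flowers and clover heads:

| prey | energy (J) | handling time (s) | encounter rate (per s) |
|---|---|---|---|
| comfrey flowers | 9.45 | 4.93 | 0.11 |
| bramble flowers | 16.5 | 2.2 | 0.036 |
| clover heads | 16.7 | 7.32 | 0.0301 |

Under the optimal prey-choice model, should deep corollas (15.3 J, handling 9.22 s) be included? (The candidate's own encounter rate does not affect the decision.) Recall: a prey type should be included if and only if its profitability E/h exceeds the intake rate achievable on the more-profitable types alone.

Current rate: (0.11×9.45 + 0.036×16.5 + 0.0301×16.7)/(1 + 0.11×4.93 + 0.036×2.2 + 0.0301×7.32) = 1.16 J/s.
deep corollas: E/h = 15.3/9.22 = 1.659 J/s.
Since 1.659 > R, including deep corollas increases the long-run rate.

Yes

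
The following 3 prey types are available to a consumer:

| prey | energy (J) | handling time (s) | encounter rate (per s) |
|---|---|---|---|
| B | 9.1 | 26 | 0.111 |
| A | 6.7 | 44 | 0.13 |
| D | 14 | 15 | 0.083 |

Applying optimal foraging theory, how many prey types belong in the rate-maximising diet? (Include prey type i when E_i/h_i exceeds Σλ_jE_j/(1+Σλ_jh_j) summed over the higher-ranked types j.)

E/h in descending order: D 0.933, B 0.35, A 0.152 J/s. The optimal diet is the largest prefix of this list for which every included type satisfies E_i/h_i > R on the types above it.
Rate on top 1: 0.5176. B: 0.35 < 0.5176 → exclude; stop.
Optimal diet: D — 1 of 3 types.

1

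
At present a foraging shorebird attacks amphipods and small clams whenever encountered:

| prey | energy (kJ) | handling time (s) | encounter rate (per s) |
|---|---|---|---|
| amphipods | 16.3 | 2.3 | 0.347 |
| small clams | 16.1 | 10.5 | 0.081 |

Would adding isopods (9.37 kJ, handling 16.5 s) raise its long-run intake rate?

On amphipods and small clams alone, R = ΣλE/(1+Σλh) = 6.96/2.649 = 2.628 kJ/s.
isopods: E/h = 9.37/16.5 = 0.5679 kJ/s.
0.5679 < 2.628, so adding isopods would lower the average — exclude it.

No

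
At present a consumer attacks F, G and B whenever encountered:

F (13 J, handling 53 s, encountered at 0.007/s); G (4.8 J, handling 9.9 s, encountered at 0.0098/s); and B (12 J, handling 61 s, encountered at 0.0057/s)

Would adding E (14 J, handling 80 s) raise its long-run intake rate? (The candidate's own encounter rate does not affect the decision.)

On F, G and B alone, R = ΣλE/(1+Σλh) = 0.2064/1.816 = 0.1137 J/s.
E: E/h = 14/80 = 0.175 J/s.
0.175 > 0.1137, so adding E raises the average — include it.

Yes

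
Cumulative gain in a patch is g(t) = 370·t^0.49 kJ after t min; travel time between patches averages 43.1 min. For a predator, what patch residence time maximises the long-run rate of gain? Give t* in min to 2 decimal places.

41.41 min

By the marginal value theorem, leave when the instantaneous gain rate g'(t) equals the habitat-wide average g(t)/(T + t).
g'(t) = 0.49·370·t^-0.51. Setting 0.49·370·t^-0.51 = 370·t^0.49/(43.1+t) gives 0.49(43.1+t) = t, so 0.51·t = 0.49×43.1.
t* = 0.49×43.1/0.51 = 41.41 min.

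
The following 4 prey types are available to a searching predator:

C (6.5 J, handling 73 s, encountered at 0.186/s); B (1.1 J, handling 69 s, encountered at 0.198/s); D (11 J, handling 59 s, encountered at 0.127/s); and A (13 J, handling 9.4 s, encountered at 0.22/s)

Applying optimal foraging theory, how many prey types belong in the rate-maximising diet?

Rank by E/h (J/s): A 1.38, D 0.186, C 0.089, B 0.0159. Include each in turn until the next type's E/h falls below the running intake rate.
Rate on top 1: 0.9322. D: 0.186 < 0.9322 → exclude; stop.
Optimal diet: A — 1 of 4 types.

1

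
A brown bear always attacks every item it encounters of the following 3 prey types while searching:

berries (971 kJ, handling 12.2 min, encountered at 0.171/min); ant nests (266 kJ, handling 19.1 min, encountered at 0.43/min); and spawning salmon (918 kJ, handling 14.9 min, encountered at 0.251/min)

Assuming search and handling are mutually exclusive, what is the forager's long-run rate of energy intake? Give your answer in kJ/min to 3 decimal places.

33.967 kJ/min

R = (0.171×971 + 0.43×266 + 0.251×918) / (1 + 0.171×12.2 + 0.43×19.1 + 0.251×14.9) = 510.8/15.04 = 33.97 kJ/min.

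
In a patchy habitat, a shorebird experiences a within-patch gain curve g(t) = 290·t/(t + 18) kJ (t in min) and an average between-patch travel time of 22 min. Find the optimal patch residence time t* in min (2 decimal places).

19.90 min

By the marginal value theorem, leave when the instantaneous gain rate g'(t) equals the habitat-wide average g(t)/(T + t).
g'(t) = 290·18/(t + 18)². Setting 290·18/(t+18)² = 290t/[(t+18)(22+t)] gives 18(22+t) = t(t+18), so t² = 18×22 = 396.
t* = √396 = 19.9 min.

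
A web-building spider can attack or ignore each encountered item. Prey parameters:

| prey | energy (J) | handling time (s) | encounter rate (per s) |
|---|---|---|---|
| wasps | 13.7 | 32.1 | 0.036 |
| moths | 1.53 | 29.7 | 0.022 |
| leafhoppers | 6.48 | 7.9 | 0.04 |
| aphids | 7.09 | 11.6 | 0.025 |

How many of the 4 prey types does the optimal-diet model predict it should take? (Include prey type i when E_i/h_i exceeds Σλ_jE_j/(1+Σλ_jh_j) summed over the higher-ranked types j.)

Profitabilities (E/h, J/s): leafhoppers 0.82, aphids 0.611, wasps 0.427, moths 0.0515. Add prey in this order while the next type's profitability exceeds the intake rate on those already taken.
Rate on top 1: 0.197. aphids: 0.611 > 0.197 → include.
Rate on top 2: 0.2718. wasps: 0.427 > 0.2718 → include.
Rate on top 3: 0.3366. moths: 0.0515 < 0.3366 → exclude; stop.
Optimal diet: leafhoppers, aphids, wasps — 3 of 4 types.

3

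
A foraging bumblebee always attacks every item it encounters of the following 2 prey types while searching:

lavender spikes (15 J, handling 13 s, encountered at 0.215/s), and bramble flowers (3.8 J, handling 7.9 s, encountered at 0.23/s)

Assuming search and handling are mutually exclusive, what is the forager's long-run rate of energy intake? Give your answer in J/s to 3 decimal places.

0.730 J/s

R = Σλ_iE_i / (1 + Σλ_ih_i)
Numerator: 0.215×15 + 0.23×3.8 = 4.099
Denominator: 1 + 0.215×13 + 0.23×7.9 = 5.612
R = 4.099/5.612 = 0.7304 J/s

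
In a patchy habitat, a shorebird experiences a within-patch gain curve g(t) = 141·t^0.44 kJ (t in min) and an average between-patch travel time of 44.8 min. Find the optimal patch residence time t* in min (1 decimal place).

Maximise g(t)/(T+t): set derivative to zero → g'(t)(T+t) = g(t).
g'(t) = 0.44·141·t^-0.56. Setting 0.44·141·t^-0.56 = 141·t^0.44/(44.8+t) gives 0.44(44.8+t) = t, so 0.56·t = 0.44×44.8.
t* = 0.44×44.8/0.56 = 35.2 min.

35.2 min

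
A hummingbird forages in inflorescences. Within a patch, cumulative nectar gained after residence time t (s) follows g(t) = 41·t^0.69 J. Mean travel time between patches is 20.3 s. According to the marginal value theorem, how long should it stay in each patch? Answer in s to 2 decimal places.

Maximise g(t)/(T+t): set derivative to zero → g'(t)(T+t) = g(t).
g'(t) = 0.69·41·t^-0.31. Setting 0.69·41·t^-0.31 = 41·t^0.69/(20.3+t) gives 0.69(20.3+t) = t, so 0.31·t = 0.69×20.3.
t* = 0.69×20.3/0.31 = 45.18 s.

45.18 s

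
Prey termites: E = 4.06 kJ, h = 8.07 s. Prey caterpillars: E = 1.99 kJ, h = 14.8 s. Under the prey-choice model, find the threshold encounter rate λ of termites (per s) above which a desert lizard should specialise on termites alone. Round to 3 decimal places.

0.045 per s

At the threshold, the rate on termites alone equals the profitability of caterpillars: λ·4.06/(1 + λ·8.07) = 1.99/14.8 = 0.1345.
Rearranging, λ(4.06 − 0.1345×8.07) = 0.1345, so λ = 0.1345/2.975 = 0.0452 per s.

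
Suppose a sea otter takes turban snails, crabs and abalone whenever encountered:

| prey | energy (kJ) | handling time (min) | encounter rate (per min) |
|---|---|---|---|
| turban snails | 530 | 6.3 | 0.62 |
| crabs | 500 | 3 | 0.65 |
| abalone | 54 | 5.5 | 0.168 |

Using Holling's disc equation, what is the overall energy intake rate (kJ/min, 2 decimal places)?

85.18 kJ/min

R = (0.62×530 + 0.65×500 + 0.168×54) / (1 + 0.62×6.3 + 0.65×3 + 0.168×5.5) = 662.7/7.78 = 85.18 kJ/min.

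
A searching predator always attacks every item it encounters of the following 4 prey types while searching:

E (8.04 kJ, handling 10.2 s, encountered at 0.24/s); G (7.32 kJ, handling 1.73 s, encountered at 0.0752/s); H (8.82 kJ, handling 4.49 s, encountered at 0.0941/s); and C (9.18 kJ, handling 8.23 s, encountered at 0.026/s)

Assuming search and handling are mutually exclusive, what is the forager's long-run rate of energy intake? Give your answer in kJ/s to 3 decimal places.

0.842 kJ/s

R = (0.24×8.04 + 0.0752×7.32 + 0.0941×8.82 + 0.026×9.18) / (1 + 0.24×10.2 + 0.0752×1.73 + 0.0941×4.49 + 0.026×8.23) = 3.549/4.215 = 0.842 kJ/s.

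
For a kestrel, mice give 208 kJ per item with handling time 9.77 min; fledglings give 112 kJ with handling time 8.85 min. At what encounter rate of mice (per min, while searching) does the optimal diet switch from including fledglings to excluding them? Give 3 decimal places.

Drop fledglings once their profitability E₂/h₂ falls below the rate achievable on mice alone: E₂/h₂ = λE₁/(1 + λh₁).
Solve for λ: λE₁h₂ = E₂(1 + λh₁) → λ(E₁h₂ − E₂h₁) = E₂ → λ = E₂/(E₁h₂ − E₂h₁).
λ = 112/(208×8.85 − 112×9.77) = 112/746.6 = 0.15 per min.

0.150 per min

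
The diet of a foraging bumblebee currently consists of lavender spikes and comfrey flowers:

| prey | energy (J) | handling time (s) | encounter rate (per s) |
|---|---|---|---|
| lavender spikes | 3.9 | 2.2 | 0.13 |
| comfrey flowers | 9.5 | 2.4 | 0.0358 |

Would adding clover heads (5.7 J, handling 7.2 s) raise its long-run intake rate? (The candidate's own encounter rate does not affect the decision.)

Yes

Intake rate on the current diet: R = (0.13×3.9 + 0.0358×9.5) / (1 + 0.13×2.2 + 0.0358×2.4) = 0.8471/1.372 = 0.6175 J/s.
clover heads: E/h = 5.7/7.2 = 0.7917 J/s.
Since 0.7917 > R, including clover heads increases the long-run rate.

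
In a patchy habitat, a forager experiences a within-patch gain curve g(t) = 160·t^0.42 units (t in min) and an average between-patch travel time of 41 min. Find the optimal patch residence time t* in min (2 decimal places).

29.69 min

By the marginal value theorem, leave when the instantaneous gain rate g'(t) equals the habitat-wide average g(t)/(T + t).
g'(t) = 0.42·160·t^-0.58. Setting 0.42·160·t^-0.58 = 160·t^0.42/(41+t) gives 0.42(41+t) = t, so 0.58·t = 0.42×41.
t* = 0.42×41/0.58 = 29.69 min.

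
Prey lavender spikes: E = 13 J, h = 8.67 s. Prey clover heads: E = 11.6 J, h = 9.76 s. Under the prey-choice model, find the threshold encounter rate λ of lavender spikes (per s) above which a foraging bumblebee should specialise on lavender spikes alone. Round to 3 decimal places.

0.441 per s

The zero-one rule: include clover heads iff E₂/h₂ > λE₁/(1+λh₁). Equality gives the switch point.
λE₁h₂ = E₂ + λE₂h₁ ⇒ λ = E₂/(E₁h₂ − E₂h₁) = 11.6/(126.9 − 100.6) = 0.4409 per s.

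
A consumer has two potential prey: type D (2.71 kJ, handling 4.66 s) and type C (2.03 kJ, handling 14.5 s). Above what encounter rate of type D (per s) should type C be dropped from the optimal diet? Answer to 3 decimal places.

0.068 per s

At the threshold, the rate on type D alone equals the profitability of type C: λ·2.71/(1 + λ·4.66) = 2.03/14.5 = 0.14.
Rearranging, λ(2.71 − 0.14×4.66) = 0.14, so λ = 0.14/2.058 = 0.06804 per s.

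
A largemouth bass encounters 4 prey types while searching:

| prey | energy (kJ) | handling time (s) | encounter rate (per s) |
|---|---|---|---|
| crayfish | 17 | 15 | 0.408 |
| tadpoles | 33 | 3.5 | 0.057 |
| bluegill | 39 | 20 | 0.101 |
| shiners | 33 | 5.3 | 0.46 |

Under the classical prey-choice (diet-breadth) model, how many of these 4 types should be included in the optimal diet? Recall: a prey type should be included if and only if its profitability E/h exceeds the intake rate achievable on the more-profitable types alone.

2

Rank by E/h (kJ/s): tadpoles 9.43, shiners 6.23, bluegill 1.95, crayfish 1.13. Include each in turn until the next type's E/h falls below the running intake rate.
Rate on top 1: 1.568. shiners: 6.23 > 1.568 → include.
Rate on top 2: 4.69. bluegill: 1.95 < 4.69 → exclude; stop.
Optimal diet: tadpoles, shiners — 2 of 4 types.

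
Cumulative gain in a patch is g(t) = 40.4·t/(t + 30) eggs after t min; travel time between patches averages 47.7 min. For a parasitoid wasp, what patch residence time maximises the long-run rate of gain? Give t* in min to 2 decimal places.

Maximise g(t)/(T+t): set derivative to zero → g'(t)(T+t) = g(t).
g'(t) = 40.4·30/(t + 30)². Setting 40.4·30/(t+30)² = 40.4t/[(t+30)(47.7+t)] gives 30(47.7+t) = t(t+30), so t² = 30×47.7 = 1431.
t* = √1431 = 37.83 min.

37.83 min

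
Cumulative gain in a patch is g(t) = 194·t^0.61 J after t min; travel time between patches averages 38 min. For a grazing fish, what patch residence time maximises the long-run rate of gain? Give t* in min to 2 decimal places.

59.44 min

Optimal t* satisfies g'(t*) = g(t*)/(T + t*).
g'(t) = 0.61·194·t^-0.39. Setting 0.61·194·t^-0.39 = 194·t^0.61/(38+t) gives 0.61(38+t) = t, so 0.39·t = 0.61×38.
t* = 0.61×38/0.39 = 59.44 min.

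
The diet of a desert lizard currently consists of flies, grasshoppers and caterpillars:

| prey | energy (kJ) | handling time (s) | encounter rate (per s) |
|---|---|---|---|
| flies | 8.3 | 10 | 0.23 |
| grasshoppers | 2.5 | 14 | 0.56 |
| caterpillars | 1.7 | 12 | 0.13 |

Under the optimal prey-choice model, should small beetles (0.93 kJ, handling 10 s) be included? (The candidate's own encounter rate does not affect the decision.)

Current rate: (0.23×8.3 + 0.56×2.5 + 0.13×1.7)/(1 + 0.23×10 + 0.56×14 + 0.13×12) = 0.278 kJ/s.
small beetles: E/h = 0.93/10 = 0.093 kJ/s.
0.093 < 0.278, so adding small beetles would lower the average — exclude it.

No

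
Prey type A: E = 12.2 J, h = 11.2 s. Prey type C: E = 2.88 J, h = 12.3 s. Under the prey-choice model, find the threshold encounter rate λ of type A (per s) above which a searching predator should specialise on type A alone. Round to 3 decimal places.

The zero-one rule: include type C iff E₂/h₂ > λE₁/(1+λh₁). Equality gives the switch point.
λE₁h₂ = E₂ + λE₂h₁ ⇒ λ = E₂/(E₁h₂ − E₂h₁) = 2.88/(150.1 − 32.26) = 0.02445 per s.

0.024 per s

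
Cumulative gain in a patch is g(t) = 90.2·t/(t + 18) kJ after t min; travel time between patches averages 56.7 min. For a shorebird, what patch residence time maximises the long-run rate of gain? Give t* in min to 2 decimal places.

Maximise g(t)/(T+t): set derivative to zero → g'(t)(T+t) = g(t).
g'(t) = 90.2·18/(t + 18)². Setting 90.2·18/(t+18)² = 90.2t/[(t+18)(56.7+t)] gives 18(56.7+t) = t(t+18), so t² = 18×56.7 = 1021.
t* = √1021 = 31.95 min.

31.95 min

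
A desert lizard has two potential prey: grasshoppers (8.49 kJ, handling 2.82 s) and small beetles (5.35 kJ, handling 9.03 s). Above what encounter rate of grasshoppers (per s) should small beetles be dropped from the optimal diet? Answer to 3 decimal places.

At the threshold, the rate on grasshoppers alone equals the profitability of small beetles: λ·8.49/(1 + λ·2.82) = 5.35/9.03 = 0.5925.
Rearranging, λ(8.49 − 0.5925×2.82) = 0.5925, so λ = 0.5925/6.819 = 0.08688 per s.

0.087 per s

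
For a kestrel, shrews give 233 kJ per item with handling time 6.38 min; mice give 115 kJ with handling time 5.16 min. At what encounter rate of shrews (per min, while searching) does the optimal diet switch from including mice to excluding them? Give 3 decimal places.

At the threshold, the rate on shrews alone equals the profitability of mice: λ·233/(1 + λ·6.38) = 115/5.16 = 22.29.
Rearranging, λ(233 − 22.29×6.38) = 22.29, so λ = 22.29/90.81 = 0.2454 per min.

0.245 per min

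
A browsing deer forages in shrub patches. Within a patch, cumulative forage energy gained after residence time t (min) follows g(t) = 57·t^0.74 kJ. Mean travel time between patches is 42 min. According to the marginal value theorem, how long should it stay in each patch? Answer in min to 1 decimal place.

119.5 min

Optimal t* satisfies g'(t*) = g(t*)/(T + t*).
g'(t) = 0.74·57·t^-0.26. Setting 0.74·57·t^-0.26 = 57·t^0.74/(42+t) gives 0.74(42+t) = t, so 0.26·t = 0.74×42.
t* = 0.74×42/0.26 = 119.5 min.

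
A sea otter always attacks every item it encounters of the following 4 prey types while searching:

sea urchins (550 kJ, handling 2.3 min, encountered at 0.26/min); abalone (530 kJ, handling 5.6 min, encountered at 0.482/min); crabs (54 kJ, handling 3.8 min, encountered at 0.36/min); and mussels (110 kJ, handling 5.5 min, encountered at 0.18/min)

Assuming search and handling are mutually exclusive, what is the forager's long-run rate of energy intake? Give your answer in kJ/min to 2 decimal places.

R = (0.26×550 + 0.482×530 + 0.36×54 + 0.18×110) / (1 + 0.26×2.3 + 0.482×5.6 + 0.36×3.8 + 0.18×5.5) = 437.7/6.655 = 65.77 kJ/min.

65.77 kJ/min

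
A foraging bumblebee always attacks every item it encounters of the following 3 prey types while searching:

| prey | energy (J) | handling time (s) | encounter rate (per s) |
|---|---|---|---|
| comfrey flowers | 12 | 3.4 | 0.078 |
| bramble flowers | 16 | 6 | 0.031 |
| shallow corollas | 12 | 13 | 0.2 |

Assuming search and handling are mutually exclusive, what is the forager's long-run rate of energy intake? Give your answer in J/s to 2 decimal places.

R = (0.078×12 + 0.031×16 + 0.2×12) / (1 + 0.078×3.4 + 0.031×6 + 0.2×13) = 3.832/4.051 = 0.9459 J/s.

0.95 J/s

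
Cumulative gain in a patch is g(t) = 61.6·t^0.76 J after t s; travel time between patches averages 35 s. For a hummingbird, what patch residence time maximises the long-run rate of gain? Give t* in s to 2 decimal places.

110.83 s

Maximise g(t)/(T+t): set derivative to zero → g'(t)(T+t) = g(t).
g'(t) = 0.76·61.6·t^-0.24. Setting 0.76·61.6·t^-0.24 = 61.6·t^0.76/(35+t) gives 0.76(35+t) = t, so 0.24·t = 0.76×35.
t* = 0.76×35/0.24 = 110.8 s.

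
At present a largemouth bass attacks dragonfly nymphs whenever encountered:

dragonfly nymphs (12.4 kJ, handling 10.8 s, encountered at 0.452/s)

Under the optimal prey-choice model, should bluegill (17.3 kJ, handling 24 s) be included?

Current rate: (0.452×12.4)/(1 + 0.452×10.8) = 0.9529 kJ/s.
bluegill: E/h = 17.3/24 = 0.7208 kJ/s.
0.7208 < 0.9529, so adding bluegill would lower the average — exclude it.

No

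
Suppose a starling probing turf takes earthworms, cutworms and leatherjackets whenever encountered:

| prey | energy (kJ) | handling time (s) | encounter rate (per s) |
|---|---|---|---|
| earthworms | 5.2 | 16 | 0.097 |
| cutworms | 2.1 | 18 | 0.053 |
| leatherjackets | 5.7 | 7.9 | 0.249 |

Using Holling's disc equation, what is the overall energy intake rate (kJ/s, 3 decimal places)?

0.372 kJ/s

R = (0.097×5.2 + 0.053×2.1 + 0.249×5.7) / (1 + 0.097×16 + 0.053×18 + 0.249×7.9) = 2.035/5.473 = 0.3718 kJ/s.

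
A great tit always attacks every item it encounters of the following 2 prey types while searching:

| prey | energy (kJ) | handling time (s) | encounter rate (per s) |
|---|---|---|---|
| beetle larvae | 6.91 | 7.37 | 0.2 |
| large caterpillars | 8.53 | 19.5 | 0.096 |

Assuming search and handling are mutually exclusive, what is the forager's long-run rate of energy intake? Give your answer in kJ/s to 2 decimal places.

R = (0.2×6.91 + 0.096×8.53) / (1 + 0.2×7.37 + 0.096×19.5) = 2.201/4.346 = 0.5064 kJ/s.

0.51 kJ/s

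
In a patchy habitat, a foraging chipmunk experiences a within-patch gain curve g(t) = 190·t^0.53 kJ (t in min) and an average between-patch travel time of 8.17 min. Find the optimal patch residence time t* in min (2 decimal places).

9.21 min

By the marginal value theorem, leave when the instantaneous gain rate g'(t) equals the habitat-wide average g(t)/(T + t).
g'(t) = 0.53·190·t^-0.47. Setting 0.53·190·t^-0.47 = 190·t^0.53/(8.17+t) gives 0.53(8.17+t) = t, so 0.47·t = 0.53×8.17.
t* = 0.53×8.17/0.47 = 9.213 min.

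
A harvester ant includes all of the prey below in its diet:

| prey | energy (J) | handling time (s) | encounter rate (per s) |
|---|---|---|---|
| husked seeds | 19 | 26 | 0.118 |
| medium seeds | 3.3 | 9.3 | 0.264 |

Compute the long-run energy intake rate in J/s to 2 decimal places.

0.48 J/s

R = Σλ_iE_i / (1 + Σλ_ih_i)
Numerator: 0.118×19 + 0.264×3.3 = 3.113
Denominator: 1 + 0.118×26 + 0.264×9.3 = 6.523
R = 3.113/6.523 = 0.4773 J/s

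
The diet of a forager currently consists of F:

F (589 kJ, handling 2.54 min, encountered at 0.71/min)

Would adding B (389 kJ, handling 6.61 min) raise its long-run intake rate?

Current rate: (0.71×589)/(1 + 0.71×2.54) = 149.2 kJ/min.
B: E/h = 389/6.61 = 58.85 kJ/min.
Since 58.85 < R, time spent handling B is better spent searching.

No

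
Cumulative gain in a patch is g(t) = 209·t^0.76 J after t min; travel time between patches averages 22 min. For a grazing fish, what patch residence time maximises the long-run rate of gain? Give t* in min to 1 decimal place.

69.7 min

Maximise g(t)/(T+t): set derivative to zero → g'(t)(T+t) = g(t).
g'(t) = 0.76·209·t^-0.24. Setting 0.76·209·t^-0.24 = 209·t^0.76/(22+t) gives 0.76(22+t) = t, so 0.24·t = 0.76×22.
t* = 0.76×22/0.24 = 69.67 min.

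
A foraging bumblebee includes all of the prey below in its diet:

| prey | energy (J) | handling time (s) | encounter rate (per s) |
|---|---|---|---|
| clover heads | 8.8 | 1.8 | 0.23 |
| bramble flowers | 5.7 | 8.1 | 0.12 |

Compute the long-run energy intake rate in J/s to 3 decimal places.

R = (0.23×8.8 + 0.12×5.7) / (1 + 0.23×1.8 + 0.12×8.1) = 2.708/2.386 = 1.135 J/s.

1.135 J/s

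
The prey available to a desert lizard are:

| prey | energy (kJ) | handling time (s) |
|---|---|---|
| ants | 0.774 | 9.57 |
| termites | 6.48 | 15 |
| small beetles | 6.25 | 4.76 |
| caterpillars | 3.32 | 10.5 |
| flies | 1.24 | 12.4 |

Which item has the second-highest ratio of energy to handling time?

termites

In descending order of E/h:
small beetles: 6.25/4.76 = 1.31 kJ/s
termites: 6.48/15 = 0.432 kJ/s
caterpillars: 3.32/10.5 = 0.316 kJ/s
flies: 1.24/12.4 = 0.1 kJ/s
ants: 0.774/9.57 = 0.0809 kJ/s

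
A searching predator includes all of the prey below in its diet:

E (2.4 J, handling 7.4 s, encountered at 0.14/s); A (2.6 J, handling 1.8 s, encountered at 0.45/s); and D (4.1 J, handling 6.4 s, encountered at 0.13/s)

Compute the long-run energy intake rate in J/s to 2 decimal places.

0.55 J/s

Energy encountered per unit search time: 0.14×2.4 + 0.45×2.6 + 0.13×4.1 = 2.039 J/s.
Handling time per unit search time: 0.14×7.4 + 0.45×1.8 + 0.13×6.4 = 2.678.
Rate = 2.039/(1 + 2.678) = 0.5544 J/s.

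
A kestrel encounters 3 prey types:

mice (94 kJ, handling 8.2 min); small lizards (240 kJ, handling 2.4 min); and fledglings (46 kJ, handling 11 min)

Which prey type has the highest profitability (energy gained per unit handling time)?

small lizards

In descending order of E/h:
small lizards: 240/2.4 = 100 kJ/min
mice: 94/8.2 = 11.5 kJ/min
fledglings: 46/11 = 4.18 kJ/min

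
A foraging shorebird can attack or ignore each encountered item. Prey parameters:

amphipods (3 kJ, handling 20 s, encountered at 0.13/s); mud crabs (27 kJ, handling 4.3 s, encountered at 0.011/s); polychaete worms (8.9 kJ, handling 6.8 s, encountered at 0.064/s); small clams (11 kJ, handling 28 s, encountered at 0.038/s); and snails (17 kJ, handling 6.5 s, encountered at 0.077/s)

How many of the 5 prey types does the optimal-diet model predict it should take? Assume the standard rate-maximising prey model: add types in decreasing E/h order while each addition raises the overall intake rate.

E/h in descending order: mud crabs 6.28, snails 2.62, polychaete worms 1.31, small clams 0.393, amphipods 0.15 kJ/s. The optimal diet is the largest prefix of this list for which every included type satisfies E_i/h_i > R on the types above it.
Rate on top 1: 0.2836. snails: 2.62 > 0.2836 → include.
Rate on top 2: 1.038. polychaete worms: 1.31 > 1.038 → include.
Rate on top 3: 1.097. small clams: 0.393 < 1.097 → exclude; stop.
Optimal diet: mud crabs, snails, polychaete worms — 3 of 5 types.

3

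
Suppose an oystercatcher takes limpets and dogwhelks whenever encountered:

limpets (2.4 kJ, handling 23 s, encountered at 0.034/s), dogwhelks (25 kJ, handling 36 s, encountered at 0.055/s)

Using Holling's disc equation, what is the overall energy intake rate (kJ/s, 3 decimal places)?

0.387 kJ/s

R = (0.034×2.4 + 0.055×25) / (1 + 0.034×23 + 0.055×36) = 1.457/3.762 = 0.3872 kJ/s.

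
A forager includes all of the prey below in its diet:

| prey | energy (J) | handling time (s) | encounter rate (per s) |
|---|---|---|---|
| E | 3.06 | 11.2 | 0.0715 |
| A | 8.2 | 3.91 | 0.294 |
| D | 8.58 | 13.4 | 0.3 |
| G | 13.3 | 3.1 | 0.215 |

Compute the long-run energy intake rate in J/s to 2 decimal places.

Energy encountered per unit search time: 0.0715×3.06 + 0.294×8.2 + 0.3×8.58 + 0.215×13.3 = 8.063 J/s.
Handling time per unit search time: 0.0715×11.2 + 0.294×3.91 + 0.3×13.4 + 0.215×3.1 = 6.637.
Rate = 8.063/(1 + 6.637) = 1.056 J/s.

1.06 J/s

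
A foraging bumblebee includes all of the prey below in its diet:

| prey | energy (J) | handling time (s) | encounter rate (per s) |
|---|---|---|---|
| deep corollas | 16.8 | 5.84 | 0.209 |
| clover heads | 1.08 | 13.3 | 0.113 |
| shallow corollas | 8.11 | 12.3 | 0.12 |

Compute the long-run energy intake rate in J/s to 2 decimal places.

Energy encountered per unit search time: 0.209×16.8 + 0.113×1.08 + 0.12×8.11 = 4.606 J/s.
Handling time per unit search time: 0.209×5.84 + 0.113×13.3 + 0.12×12.3 = 4.199.
Rate = 4.606/(1 + 4.199) = 0.8859 J/s.

0.89 J/s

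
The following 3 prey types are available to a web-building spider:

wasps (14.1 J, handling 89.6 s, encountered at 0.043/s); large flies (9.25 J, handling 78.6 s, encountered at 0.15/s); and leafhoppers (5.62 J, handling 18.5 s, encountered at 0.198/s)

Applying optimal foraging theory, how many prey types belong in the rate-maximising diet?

1

Rank by E/h (J/s): leafhoppers 0.304, wasps 0.157, large flies 0.118. Include each in turn until the next type's E/h falls below the running intake rate.
Rate on top 1: 0.2386. wasps: 0.157 < 0.2386 → exclude; stop.
Optimal diet: leafhoppers — 1 of 3 types.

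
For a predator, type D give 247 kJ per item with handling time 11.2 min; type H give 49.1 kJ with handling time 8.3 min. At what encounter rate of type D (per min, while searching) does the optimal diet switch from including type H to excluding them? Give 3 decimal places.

0.033 per min

The zero-one rule: include type H iff E₂/h₂ > λE₁/(1+λh₁). Equality gives the switch point.
λE₁h₂ = E₂ + λE₂h₁ ⇒ λ = E₂/(E₁h₂ − E₂h₁) = 49.1/(2050 − 549.9) = 0.03273 per min.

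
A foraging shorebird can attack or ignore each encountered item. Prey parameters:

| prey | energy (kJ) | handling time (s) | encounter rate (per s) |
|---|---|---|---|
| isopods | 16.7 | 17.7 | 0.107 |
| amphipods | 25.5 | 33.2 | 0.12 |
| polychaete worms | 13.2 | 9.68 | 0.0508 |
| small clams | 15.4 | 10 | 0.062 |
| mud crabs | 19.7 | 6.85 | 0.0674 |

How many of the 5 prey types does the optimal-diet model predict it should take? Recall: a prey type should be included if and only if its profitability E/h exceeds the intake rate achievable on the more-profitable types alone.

Profitabilities (E/h, kJ/s): mud crabs 2.88, small clams 1.54, polychaete worms 1.36, isopods 0.944, amphipods 0.768. Add prey in this order while the next type's profitability exceeds the intake rate on those already taken.
Rate on top 1: 0.9084. small clams: 1.54 > 0.9084 → include.
Rate on top 2: 1.097. polychaete worms: 1.36 > 1.097 → include.
Rate on top 3: 1.148. isopods: 0.944 < 1.148 → exclude; stop.
Optimal diet: mud crabs, small clams, polychaete worms — 3 of 5 types.

3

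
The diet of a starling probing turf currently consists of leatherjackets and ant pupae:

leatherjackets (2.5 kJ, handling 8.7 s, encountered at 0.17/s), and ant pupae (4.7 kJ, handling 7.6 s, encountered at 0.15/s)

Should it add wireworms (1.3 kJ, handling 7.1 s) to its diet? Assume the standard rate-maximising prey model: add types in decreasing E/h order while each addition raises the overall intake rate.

Current rate: (0.17×2.5 + 0.15×4.7)/(1 + 0.17×8.7 + 0.15×7.6) = 0.3122 kJ/s.
wireworms: E/h = 1.3/7.1 = 0.1831 kJ/s.
0.1831 < 0.3122, so adding wireworms would lower the average — exclude it.

No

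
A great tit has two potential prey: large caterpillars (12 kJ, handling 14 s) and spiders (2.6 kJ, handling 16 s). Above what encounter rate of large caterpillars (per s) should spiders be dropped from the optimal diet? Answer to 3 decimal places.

The zero-one rule: include spiders iff E₂/h₂ > λE₁/(1+λh₁). Equality gives the switch point.
λE₁h₂ = E₂ + λE₂h₁ ⇒ λ = E₂/(E₁h₂ − E₂h₁) = 2.6/(192 − 36.4) = 0.01671 per s.

0.017 per s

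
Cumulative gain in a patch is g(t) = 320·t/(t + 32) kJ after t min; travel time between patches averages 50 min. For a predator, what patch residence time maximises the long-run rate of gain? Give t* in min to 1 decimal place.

40.0 min

Maximise g(t)/(T+t): set derivative to zero → g'(t)(T+t) = g(t).
g'(t) = 320·32/(t + 32)². Setting 320·32/(t+32)² = 320t/[(t+32)(50+t)] gives 32(50+t) = t(t+32), so t² = 32×50 = 1600.
t* = √1600 = 40 min.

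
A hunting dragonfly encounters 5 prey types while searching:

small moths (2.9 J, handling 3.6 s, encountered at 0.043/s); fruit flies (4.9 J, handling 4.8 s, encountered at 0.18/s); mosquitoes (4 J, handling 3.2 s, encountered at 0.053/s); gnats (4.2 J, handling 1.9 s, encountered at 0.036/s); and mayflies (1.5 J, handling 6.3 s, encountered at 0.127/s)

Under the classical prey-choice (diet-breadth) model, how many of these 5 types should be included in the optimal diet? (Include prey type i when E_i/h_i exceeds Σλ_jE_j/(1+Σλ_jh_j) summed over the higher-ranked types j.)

Profitabilities (E/h, J/s): gnats 2.21, mosquitoes 1.25, fruit flies 1.02, small moths 0.806, mayflies 0.238. Add prey in this order while the next type's profitability exceeds the intake rate on those already taken.
Rate on top 1: 0.1415. mosquitoes: 1.25 > 0.1415 → include.
Rate on top 2: 0.2934. fruit flies: 1.02 > 0.2934 → include.
Rate on top 3: 0.5924. small moths: 0.806 > 0.5924 → include.
Rate on top 4: 0.607. mayflies: 0.238 < 0.607 → exclude; stop.
Optimal diet: gnats, mosquitoes, fruit flies, small moths — 4 of 5 types.

4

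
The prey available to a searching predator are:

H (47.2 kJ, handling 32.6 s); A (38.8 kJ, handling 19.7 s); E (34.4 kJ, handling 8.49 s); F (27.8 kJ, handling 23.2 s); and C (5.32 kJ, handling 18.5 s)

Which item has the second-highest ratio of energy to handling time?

A

Profitability E/h (kJ/s): H = 47.2/32.6 = 1.45, A = 38.8/19.7 = 1.97, E = 34.4/8.49 = 4.05, F = 27.8/23.2 = 1.2, C = 5.32/18.5 = 0.288.
Ranked: E > A > H > F > C.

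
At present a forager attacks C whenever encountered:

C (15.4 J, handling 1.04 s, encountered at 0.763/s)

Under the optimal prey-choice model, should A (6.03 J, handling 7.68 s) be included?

No

Current rate: (0.763×15.4)/(1 + 0.763×1.04) = 6.551 J/s.
A: E/h = 6.03/7.68 = 0.7852 J/s.
0.7852 < 6.551, so adding A would lower the average — exclude it.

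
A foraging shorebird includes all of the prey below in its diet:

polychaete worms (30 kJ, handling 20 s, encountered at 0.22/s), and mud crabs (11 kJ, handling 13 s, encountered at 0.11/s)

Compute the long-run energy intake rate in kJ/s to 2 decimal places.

1.14 kJ/s

Energy encountered per unit search time: 0.22×30 + 0.11×11 = 7.81 kJ/s.
Handling time per unit search time: 0.22×20 + 0.11×13 = 5.83.
Rate = 7.81/(1 + 5.83) = 1.143 kJ/s.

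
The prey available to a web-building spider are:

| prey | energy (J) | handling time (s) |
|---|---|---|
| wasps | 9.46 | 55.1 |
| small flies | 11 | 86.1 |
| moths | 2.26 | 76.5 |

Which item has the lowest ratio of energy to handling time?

Profitability E/h (J/s): wasps = 9.46/55.1 = 0.172, small flies = 11/86.1 = 0.128, moths = 2.26/76.5 = 0.0295.
Ranked: wasps > small flies > moths.

moths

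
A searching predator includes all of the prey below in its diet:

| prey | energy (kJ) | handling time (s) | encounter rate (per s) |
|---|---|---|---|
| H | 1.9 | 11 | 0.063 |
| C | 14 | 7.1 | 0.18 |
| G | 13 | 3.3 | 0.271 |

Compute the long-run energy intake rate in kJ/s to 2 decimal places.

1.59 kJ/s

Energy encountered per unit search time: 0.063×1.9 + 0.18×14 + 0.271×13 = 6.163 kJ/s.
Handling time per unit search time: 0.063×11 + 0.18×7.1 + 0.271×3.3 = 2.865.
Rate = 6.163/(1 + 2.865) = 1.594 kJ/s.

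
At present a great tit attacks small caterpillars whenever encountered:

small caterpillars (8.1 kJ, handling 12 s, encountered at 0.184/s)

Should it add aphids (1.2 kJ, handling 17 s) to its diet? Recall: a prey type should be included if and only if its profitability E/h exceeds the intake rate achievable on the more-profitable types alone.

On small caterpillars alone, R = ΣλE/(1+Σλh) = 1.49/3.208 = 0.4646 kJ/s.
Profitability of aphids: 1.2/17 = 0.07059 kJ/s.
Since 0.07059 < R, time spent handling aphids is better spent searching.

No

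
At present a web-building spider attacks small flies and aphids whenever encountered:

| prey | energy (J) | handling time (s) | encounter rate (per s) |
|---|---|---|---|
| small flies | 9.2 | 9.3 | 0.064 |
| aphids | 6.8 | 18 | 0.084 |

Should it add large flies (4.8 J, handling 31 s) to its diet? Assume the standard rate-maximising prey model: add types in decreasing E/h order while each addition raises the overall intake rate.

Current rate: (0.064×9.2 + 0.084×6.8)/(1 + 0.064×9.3 + 0.084×18) = 0.3733 J/s.
Profitability of large flies: 4.8/31 = 0.1548 J/s.
Since 0.1548 < R, time spent handling large flies is better spent searching.

No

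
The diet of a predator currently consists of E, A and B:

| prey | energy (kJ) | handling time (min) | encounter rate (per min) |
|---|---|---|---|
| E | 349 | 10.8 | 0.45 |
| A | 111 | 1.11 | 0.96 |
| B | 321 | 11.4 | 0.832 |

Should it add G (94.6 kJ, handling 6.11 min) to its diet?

On E, A and B alone, R = ΣλE/(1+Σλh) = 530.7/16.41 = 32.34 kJ/min.
Profitability of G: 94.6/6.11 = 15.48 kJ/min.
15.48 < 32.34, so adding G would lower the average — exclude it.

No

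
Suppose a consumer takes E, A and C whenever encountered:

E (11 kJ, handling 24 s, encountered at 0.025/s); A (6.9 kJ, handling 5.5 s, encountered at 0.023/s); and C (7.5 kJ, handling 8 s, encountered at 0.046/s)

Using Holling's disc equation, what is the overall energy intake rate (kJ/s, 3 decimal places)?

0.372 kJ/s

Energy encountered per unit search time: 0.025×11 + 0.023×6.9 + 0.046×7.5 = 0.7787 kJ/s.
Handling time per unit search time: 0.025×24 + 0.023×5.5 + 0.046×8 = 1.095.
Rate = 0.7787/(1 + 1.095) = 0.3718 kJ/s.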